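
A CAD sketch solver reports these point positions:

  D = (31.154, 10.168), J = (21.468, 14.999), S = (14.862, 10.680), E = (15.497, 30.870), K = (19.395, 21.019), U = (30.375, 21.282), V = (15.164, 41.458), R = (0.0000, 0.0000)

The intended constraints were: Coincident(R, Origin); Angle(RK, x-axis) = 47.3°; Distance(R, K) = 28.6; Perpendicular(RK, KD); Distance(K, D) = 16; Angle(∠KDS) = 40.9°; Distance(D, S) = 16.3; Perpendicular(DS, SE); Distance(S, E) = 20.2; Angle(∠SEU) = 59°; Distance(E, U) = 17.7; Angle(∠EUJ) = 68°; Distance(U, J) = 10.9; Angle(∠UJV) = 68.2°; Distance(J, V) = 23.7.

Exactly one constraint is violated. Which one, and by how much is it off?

Distance(J, V) = 23.7 — off by 3.50.

R = (0.00, 0.00) ✓; RK at 47.30° ✓; |RK| = 28.60 ✓; ∠(RK, KD) = 90.00° ✓; |KD| = 16.00 ✓; ∠KDS = 40.90° ✓; |DS| = 16.30 ✓; ∠(DS, SE) = 90.00° ✓; |SE| = 20.20 ✓; ∠SEU = 59.00° ✓; |EU| = 17.70 ✓; ∠EUJ = 68.00° ✓; |UJ| = 10.90 ✓; ∠UJV = 68.20° ✓; |JV| = 27.20 ✗.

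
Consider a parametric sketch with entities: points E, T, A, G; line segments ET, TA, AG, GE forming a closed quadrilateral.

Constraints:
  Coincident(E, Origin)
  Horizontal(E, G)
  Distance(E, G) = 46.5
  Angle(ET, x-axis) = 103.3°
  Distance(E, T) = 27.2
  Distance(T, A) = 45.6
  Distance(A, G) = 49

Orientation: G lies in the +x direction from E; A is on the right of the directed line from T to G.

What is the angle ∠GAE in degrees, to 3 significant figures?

71.3°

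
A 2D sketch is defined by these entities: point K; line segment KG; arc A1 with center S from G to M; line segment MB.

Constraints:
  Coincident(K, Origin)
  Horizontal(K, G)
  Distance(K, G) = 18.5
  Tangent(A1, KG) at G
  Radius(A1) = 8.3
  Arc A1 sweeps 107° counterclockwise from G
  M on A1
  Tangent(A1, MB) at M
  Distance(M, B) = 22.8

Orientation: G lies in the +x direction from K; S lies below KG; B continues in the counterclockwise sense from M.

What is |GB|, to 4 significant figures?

32.56

K is at the origin; KG is horizontal with |KG| = 18.5 and G on the +x side, so G = (18.50, 0.000). The tangent condition forces SG to be normal to KG, so S = G + (0, -8.3) = (18.50, -8.300). On A1, G sits at bearing 90° from S; a 107° counterclockwise sweep puts M at bearing 197°, so M = S + 8.3·(cos 197°, sin 197°) = (10.56, -10.73). Since A1 is tangent to MB there, SM ⟂ MB, so MB runs along (−sin 197°, cos 197°); with |MB| = 22.8, B = (17.23, -32.53). Then |GB| = |B − G| = 32.56.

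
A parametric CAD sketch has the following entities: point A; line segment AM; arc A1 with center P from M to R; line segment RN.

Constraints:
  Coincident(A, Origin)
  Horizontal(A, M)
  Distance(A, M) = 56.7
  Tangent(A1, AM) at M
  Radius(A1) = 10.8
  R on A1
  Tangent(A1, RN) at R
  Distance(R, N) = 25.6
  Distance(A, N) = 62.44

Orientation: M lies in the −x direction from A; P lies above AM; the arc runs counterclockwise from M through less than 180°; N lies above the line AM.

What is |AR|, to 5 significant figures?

47.654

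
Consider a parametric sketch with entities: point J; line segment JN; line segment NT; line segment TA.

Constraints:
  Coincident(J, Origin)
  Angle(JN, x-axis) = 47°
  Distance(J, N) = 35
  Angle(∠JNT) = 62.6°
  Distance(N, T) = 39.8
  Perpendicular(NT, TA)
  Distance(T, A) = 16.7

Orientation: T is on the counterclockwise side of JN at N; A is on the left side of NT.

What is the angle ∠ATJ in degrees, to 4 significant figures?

37.32°

J is at the origin; JN runs at 47.0° with length 35.0, so N = 35.0·(cos 47.0°, sin 47.0°) = (23.87, 25.60). ∠JNT = 62.6°, so NT runs at 47.0° + (180° − 62.6°) = 164.4° from the x-axis; with |NT| = 39.8, T = N + 39.8·(cos 164.4°, sin 164.4°) = (-14.46, 36.30). The perpendicularity gives TA at right angles to NT; with |TA| = 16.7 on the left of NT, A = T + 16.7·(-0.2689, -0.9632) = (-18.95, 20.22). Then cos ∠ATJ = TA·TJ / (|TA||TJ|), giving 37.32°.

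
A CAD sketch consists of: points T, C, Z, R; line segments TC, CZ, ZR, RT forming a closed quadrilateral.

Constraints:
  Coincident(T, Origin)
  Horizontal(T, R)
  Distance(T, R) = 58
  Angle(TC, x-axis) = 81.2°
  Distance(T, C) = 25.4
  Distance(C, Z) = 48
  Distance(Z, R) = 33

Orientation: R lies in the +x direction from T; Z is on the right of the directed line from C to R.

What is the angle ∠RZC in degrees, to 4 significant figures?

92.99°

Checks: |CZ| = 48.00 ✓; |ZR| = 33.00 ✓.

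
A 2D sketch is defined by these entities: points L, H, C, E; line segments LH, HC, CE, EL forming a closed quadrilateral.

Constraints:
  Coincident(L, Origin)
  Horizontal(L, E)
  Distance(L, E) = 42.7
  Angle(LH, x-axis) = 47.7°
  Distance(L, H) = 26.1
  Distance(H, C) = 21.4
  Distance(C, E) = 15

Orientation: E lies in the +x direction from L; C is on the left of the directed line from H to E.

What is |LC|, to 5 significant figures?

40.989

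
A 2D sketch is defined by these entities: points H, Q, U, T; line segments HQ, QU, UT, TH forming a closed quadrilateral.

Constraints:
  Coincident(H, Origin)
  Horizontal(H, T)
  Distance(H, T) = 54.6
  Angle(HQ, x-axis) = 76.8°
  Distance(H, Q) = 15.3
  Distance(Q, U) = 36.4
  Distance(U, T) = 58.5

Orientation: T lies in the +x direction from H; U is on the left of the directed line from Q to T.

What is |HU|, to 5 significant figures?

51.379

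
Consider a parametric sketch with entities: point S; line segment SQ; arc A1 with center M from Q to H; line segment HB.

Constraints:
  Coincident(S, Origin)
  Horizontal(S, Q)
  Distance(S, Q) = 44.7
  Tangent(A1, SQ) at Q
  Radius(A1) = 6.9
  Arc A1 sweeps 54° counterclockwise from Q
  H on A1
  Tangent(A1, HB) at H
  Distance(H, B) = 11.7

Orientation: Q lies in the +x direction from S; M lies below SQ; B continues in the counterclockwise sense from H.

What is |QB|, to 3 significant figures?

17.5

S is at the origin; SQ is horizontal with |SQ| = 44.7 and Q on the +x side, so Q = (44.7, 0.00). A1 meets SQ tangentially, so MQ is at right angles to SQ, so M = Q + (0, -6.9) = (44.7, -6.90). On A1, Q sits at bearing 90° from M; a 54° counterclockwise sweep puts H at bearing 144°, so H = M + 6.9·(cos 144°, sin 144°) = (39.1, -2.84). Tangency of A1 to HB means the radius MH is perpendicular to HB, so HB runs along (−sin 144°, cos 144°); with |HB| = 11.7, B = (32.2, -12.3). Then |QB| = |B − Q| = 17.5.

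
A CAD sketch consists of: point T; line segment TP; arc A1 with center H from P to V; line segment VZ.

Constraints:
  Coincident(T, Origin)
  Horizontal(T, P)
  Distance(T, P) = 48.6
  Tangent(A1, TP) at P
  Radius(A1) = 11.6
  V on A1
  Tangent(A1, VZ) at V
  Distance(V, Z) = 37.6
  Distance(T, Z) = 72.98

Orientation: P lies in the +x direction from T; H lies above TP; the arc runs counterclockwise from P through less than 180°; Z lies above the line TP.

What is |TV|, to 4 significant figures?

61.56

T is at the origin; TP is horizontal with |TP| = 48.6 and P on the +x side, so P = (48.60, 0.000). A1 meets TP tangentially, so HP is at right angles to TP, so H = P + (0, 11.6) = (48.60, 11.60). Since HV ⟂ VZ (tangency), |HZ| = √(11.6² + 37.6²) = 39.35 regardless of where V sits on A1. So Z lies on both circle(T, 72.98) and circle(H, 39.35); the above-TP intersection is Z = (52.43, 50.76). V is the foot of the tangent from Z: V = (59.96, 13.92).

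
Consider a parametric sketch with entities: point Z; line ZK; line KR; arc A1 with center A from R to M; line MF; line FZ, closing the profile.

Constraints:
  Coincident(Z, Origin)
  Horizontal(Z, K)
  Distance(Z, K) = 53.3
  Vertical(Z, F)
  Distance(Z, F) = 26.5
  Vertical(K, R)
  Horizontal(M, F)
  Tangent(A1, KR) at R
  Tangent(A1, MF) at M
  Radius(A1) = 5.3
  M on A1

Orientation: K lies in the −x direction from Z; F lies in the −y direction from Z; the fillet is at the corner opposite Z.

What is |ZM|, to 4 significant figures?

54.83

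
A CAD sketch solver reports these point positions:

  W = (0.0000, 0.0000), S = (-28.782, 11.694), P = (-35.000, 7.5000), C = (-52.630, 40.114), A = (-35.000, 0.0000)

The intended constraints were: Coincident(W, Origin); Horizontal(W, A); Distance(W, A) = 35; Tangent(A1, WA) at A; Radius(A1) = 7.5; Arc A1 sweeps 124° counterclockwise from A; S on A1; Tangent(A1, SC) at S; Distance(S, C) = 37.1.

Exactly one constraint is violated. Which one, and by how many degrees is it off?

Tangent(A1, SC) at S — off by 6.00°.

W = (0.00, 0.00) ✓; W.y = 0.00, A.y = 0.00 ✓; |WA| = 35.00 ✓; ∠(PA, AW) = 90.00° ✓; |PA| = 7.500 ✓; bearing(P→S) − bearing(P→A) = 124.0° ✓; |PS| = 7.500 ✓; ∠(PS, SC) = 84.00° ✗; |SC| = 37.10 ✓.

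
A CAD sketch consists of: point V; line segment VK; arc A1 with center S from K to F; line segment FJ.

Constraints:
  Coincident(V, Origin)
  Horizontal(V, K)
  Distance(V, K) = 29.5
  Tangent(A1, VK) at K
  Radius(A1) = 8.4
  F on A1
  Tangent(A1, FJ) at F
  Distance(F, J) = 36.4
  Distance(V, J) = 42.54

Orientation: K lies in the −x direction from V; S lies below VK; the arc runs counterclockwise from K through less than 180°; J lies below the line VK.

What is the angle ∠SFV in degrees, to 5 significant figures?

20.721°

V is at the origin; VK is horizontal with |VK| = 29.5 and K on the −x side, so K = (-29.500, 0.0000). The tangent condition forces SK to be normal to VK, so S = K + (0, -8.4) = (-29.500, -8.4000). Since SF ⟂ FJ (tangency), |SJ| = √(8.4² + 36.4²) = 37.357 regardless of where F sits on A1. So J lies on both circle(V, 42.54) and circle(S, 37.357); the below-VK intersection is J = (-11.286, -41.016). F is the foot of the tangent from J: F = (-35.725, -14.040).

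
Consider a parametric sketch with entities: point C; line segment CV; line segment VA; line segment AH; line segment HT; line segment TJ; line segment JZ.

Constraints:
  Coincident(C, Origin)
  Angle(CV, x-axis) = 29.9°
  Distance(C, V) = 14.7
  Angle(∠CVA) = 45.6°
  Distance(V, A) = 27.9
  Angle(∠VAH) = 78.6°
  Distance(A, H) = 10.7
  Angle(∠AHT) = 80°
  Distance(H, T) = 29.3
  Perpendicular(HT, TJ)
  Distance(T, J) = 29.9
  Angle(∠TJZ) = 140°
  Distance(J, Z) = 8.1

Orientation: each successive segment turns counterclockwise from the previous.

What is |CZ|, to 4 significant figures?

42.88

HT is perpendicular to TJ, so TJ runs at 95.70°; with |TJ| = 29.9, J = (11.27, 36.87). ∠TJZ = 140.0° gives JZ at 135.7° from the x-axis; with |JZ| = 8.1, Z = (5.470, 42.53). Then |CZ| = |Z − C| = 42.88.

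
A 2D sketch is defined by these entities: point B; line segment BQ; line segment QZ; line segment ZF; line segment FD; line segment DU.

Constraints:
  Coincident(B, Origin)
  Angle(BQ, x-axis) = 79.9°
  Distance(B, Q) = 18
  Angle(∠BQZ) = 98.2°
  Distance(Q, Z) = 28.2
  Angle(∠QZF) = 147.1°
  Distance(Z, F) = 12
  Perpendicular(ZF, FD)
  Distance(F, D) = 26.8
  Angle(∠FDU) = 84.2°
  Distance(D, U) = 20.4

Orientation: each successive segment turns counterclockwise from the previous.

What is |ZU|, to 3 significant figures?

26.1

ZF ⟂ FD, so FD runs at -75.4°; with |FD| = 26.8, D = (-28.5, -2.38). ∠FDU = 84.2° gives DU at 20.4° from the x-axis; with |DU| = 20.4, U = (-9.35, 4.73). Then |ZU| = |U − Z| = 26.1.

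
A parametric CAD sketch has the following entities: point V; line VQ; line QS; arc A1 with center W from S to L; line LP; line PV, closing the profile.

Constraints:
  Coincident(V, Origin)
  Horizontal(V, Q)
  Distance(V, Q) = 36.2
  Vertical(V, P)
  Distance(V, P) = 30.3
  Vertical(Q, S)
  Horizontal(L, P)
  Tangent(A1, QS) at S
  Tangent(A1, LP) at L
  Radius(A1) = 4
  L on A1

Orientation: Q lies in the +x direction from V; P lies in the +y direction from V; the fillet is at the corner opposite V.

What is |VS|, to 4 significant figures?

44.75

The virtual corner opposite V is at (36.20, 30.30). A1 meets QS tangentially, so WS is at right angles to QS and A1 meets LP tangentially, so WL is at right angles to LP, with radius 4.0, so the center W sits 4.0 in from both sides at W = (32.20, 26.30). That places the tangent points at S = (36.20, 26.30) on QS and L = (32.20, 30.30) on LP. Then |VS| = |S − V| = 44.75.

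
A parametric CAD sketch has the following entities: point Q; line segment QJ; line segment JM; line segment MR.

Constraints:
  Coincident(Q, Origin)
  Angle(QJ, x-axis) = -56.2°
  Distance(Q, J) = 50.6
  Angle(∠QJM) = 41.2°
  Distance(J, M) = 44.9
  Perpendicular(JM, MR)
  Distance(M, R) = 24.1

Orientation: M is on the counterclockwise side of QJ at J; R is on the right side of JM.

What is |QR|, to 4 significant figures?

57.83

∠QJM = 41.2°, so JM runs at -56.2° + (180° − 41.2°) = 82.60° from the x-axis; with |JM| = 44.9, M = J + 44.9·(cos 82.60°, sin 82.60°) = (33.93, 2.478). The perpendicularity gives MR at right angles to JM; with |MR| = 24.1 on the right of JM, R = M + 24.1·(0.9917, -0.1288) = (57.83, -0.6258). Then |QR| = |R − Q| = 57.83.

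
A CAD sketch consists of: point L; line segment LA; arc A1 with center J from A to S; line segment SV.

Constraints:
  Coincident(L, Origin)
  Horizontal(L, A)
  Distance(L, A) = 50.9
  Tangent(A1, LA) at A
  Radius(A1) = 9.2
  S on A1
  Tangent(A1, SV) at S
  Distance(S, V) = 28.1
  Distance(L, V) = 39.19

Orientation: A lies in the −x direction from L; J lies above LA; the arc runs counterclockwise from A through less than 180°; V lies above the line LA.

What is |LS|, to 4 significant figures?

43.41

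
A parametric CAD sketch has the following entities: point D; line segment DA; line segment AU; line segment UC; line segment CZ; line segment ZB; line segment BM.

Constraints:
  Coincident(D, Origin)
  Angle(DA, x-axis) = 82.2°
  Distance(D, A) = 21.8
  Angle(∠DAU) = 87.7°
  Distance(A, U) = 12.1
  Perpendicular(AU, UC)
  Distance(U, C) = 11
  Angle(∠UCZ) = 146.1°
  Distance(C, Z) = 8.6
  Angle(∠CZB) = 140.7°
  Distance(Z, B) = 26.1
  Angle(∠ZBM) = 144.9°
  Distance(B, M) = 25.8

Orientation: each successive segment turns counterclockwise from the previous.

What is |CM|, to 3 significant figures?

54.7

D is at the origin; DA runs at 82.2° with length 21.8, so A = (2.96, 21.6). ∠DAU = 87.7° gives AU at 174° from the x-axis; with |AU| = 12.1, U = (-9.09, 22.8). AU is perpendicular to UC, so UC runs at -95.5°; with |UC| = 11.0, C = (-10.1, 11.8). ∠UCZ = 146.1° gives CZ at -61.6° from the x-axis; with |CZ| = 8.6, Z = (-6.05, 4.24). ∠CZB = 140.7° gives ZB at -22.3° from the x-axis; with |ZB| = 26.1, B = (18.1, -5.66). ∠ZBM = 144.9° gives BM at 12.8° from the x-axis; with |BM| = 25.8, M = (43.3, 0.0558). Then |CM| = |M − C| = 54.7.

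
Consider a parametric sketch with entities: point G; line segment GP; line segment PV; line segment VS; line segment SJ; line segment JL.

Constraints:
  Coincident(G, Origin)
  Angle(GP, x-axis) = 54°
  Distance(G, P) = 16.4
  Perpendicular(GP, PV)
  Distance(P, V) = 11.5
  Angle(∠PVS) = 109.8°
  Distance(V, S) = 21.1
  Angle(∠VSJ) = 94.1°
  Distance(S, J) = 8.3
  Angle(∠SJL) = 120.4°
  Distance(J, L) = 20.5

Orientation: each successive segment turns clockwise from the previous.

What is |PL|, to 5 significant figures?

12.564

∠VSJ = 94.1° gives SJ at 167.90° from the x-axis; with |SJ| = 8.3, J = (4.9411, -12.014). ∠SJL = 120.4° gives JL at 108.30° from the x-axis; with |JL| = 20.5, L = (-1.4958, 7.4492). Then |PL| = |L − P| = 12.564.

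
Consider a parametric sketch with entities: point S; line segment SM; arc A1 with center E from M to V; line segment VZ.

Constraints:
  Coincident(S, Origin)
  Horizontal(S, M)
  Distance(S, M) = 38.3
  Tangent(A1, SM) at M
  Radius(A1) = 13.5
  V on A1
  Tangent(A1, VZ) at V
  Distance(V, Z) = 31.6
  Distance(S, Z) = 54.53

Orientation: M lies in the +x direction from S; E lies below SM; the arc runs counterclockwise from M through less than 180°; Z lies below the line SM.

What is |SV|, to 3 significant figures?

29.1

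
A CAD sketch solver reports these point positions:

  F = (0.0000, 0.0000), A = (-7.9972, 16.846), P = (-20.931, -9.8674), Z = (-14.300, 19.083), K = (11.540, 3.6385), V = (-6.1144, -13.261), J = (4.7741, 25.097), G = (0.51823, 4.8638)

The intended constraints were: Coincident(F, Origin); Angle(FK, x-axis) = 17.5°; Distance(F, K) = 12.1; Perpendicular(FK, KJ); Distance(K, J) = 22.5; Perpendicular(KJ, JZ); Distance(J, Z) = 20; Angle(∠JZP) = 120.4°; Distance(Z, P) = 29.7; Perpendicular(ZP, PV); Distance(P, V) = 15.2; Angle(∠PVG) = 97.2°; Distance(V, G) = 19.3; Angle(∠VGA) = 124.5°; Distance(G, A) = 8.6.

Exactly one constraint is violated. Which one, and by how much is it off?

Distance(G, A) = 8.6 — off by 6.10.

F = (0.00, 0.00) ✓; FK at 17.50° ✓; |FK| = 12.10 ✓; ∠(FK, KJ) = 90.00° ✓; |KJ| = 22.50 ✓; ∠(KJ, JZ) = 90.00° ✓; |JZ| = 20.00 ✓; ∠JZP = 120.4° ✓; |ZP| = 29.70 ✓; ∠(ZP, PV) = 90.00° ✓; |PV| = 15.20 ✓; ∠PVG = 97.20° ✓; |VG| = 19.30 ✓; ∠VGA = 124.5° ✓; |GA| = 14.70 ✗.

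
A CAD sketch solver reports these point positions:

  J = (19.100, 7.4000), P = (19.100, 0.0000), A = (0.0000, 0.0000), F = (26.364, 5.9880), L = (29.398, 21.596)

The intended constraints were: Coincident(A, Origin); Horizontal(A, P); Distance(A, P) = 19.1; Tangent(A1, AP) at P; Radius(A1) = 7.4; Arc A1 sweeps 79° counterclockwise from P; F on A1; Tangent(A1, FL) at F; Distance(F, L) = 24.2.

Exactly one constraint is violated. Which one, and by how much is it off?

Distance(F, L) = 24.2 — off by 8.30.

A = (0.00, 0.00) ✓; A.y = 0.00, P.y = 0.00 ✓; |AP| = 19.10 ✓; ∠(JP, PA) = 90.00° ✓; |JP| = 7.400 ✓; bearing(J→F) − bearing(J→P) = 79.00° ✓; |JF| = 7.400 ✓; ∠(JF, FL) = 90.00° ✓; |FL| = 15.90 ✗.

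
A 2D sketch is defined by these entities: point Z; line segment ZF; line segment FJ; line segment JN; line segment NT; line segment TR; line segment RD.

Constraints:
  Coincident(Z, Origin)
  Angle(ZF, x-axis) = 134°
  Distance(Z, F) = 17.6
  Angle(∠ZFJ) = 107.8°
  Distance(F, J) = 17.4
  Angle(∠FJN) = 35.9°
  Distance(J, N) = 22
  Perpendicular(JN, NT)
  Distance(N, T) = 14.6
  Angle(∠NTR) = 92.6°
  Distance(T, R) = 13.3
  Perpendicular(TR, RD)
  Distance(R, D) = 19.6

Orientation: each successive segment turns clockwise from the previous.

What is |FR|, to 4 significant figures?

7.346

Z is at the origin; ZF runs at 134.0° with length 17.6, so F = (-12.23, 12.66). ∠ZFJ = 107.8° gives FJ at 61.80° from the x-axis; with |FJ| = 17.4, J = (-4.004, 28.00). ∠FJN = 35.9° gives JN at -82.30° from the x-axis; with |JN| = 22.0, N = (-1.056, 6.193). JN is perpendicular to NT, so NT runs at -172.3°; with |NT| = 14.6, T = (-15.52, 4.237). ∠NTR = 92.6° gives TR at 100.3° from the x-axis; with |TR| = 13.3, R = (-17.90, 17.32). Then |FR| = |R − F| = 7.346.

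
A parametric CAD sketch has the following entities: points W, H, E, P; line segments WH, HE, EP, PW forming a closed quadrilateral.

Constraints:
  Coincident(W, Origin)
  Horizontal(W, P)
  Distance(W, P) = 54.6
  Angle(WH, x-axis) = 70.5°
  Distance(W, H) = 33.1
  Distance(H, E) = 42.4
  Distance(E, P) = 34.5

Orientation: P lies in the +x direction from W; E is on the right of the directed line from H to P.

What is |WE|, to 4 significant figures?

23.70

W is at the origin; W and P share the same y with |WP| = 54.6 and P in +x, so P = (54.6, 0). WH runs at 70.5° with |WH| = 33.1, so H = (11.05, 31.20). E is determined by |HE| = 42.4 and |EP| = 34.5 together: it lies at the intersection of circle(H, 42.4) and circle(P, 34.5). With |HP| = 53.57, the foot of the radical line on HP is 32.46 from H and the perpendicular offset is √(42.4² − 32.46²) = 27.28. Taking the right-of-HP solution: E = (21.54, -9.879).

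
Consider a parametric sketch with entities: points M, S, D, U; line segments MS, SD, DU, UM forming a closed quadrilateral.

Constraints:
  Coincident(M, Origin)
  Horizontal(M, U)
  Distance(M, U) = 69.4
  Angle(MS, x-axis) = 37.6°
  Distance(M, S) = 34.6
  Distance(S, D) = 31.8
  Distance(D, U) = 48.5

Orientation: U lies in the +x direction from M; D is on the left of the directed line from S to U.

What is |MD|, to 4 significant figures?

66.20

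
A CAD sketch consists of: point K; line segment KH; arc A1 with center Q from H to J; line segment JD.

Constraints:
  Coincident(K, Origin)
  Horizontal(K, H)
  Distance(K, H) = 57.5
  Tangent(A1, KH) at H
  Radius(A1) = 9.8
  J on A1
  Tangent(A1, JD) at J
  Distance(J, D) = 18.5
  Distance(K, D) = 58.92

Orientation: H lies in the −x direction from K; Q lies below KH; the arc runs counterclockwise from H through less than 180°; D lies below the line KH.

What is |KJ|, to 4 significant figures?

66.45

K is at the origin; KH is horizontal with |KH| = 57.5 and H on the −x side, so H = (-57.50, 0.000). The tangent condition forces QH to be normal to KH, so Q = H + (0, -9.8) = (-57.50, -9.800). Since QJ ⟂ JD (tangency), |QD| = √(9.8² + 18.5²) = 20.94 regardless of where J sits on A1. So D lies on both circle(K, 58.92) and circle(Q, 20.94); the below-KH intersection is D = (-50.90, -29.67). J is the foot of the tangent from D: J = (-64.27, -16.88).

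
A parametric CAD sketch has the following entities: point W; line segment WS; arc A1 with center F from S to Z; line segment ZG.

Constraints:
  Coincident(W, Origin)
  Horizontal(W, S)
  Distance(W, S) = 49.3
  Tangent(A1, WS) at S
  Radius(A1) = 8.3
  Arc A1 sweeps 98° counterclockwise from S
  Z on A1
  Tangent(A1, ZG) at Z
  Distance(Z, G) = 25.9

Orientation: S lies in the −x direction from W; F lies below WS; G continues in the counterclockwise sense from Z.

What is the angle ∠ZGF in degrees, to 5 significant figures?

17.769°

W is at the origin; WS is horizontal with |WS| = 49.3 and S on the −x side, so S = (-49.300, 0.0000). Tangency of A1 to WS means the radius FS is perpendicular to WS, so F = S + (0, -8.3) = (-49.300, -8.3000). On A1, S sits at bearing 90° from F; a 98° counterclockwise sweep puts Z at bearing 188°, so Z = F + 8.3·(cos 188°, sin 188°) = (-57.519, -9.4551). Since A1 is tangent to ZG there, FZ ⟂ ZG, so ZG runs along (−sin 188°, cos 188°); with |ZG| = 25.9, G = (-53.915, -35.103). Then cos ∠ZGF = GZ·GF / (|GZ||GF|), giving 17.769°.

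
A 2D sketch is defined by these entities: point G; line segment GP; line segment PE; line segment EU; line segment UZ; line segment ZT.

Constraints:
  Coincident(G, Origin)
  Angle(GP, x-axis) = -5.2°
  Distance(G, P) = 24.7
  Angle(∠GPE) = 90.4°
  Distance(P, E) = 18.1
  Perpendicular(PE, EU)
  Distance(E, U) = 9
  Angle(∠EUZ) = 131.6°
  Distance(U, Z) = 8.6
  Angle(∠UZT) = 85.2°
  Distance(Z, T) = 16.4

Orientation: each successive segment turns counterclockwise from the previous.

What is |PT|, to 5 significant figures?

2.4276

G is at the origin; GP runs at -5.2° with length 24.7, so P = (24.598, -2.2386). ∠GPE = 90.4° gives PE at 84.400° from the x-axis; with |PE| = 18.1, E = (26.365, 15.775). The perpendicularity gives EU at right angles to PE, so EU runs at 174.40°; with |EU| = 9.0, U = (17.408, 16.653). ∠EUZ = 131.6° gives UZ at -137.20° from the x-axis; with |UZ| = 8.6, Z = (11.097, 10.810). ∠UZT = 85.2° gives ZT at -42.400° from the x-axis; with |ZT| = 16.4, T = (23.208, -0.24852). Then |PT| = |T − P| = 2.4276.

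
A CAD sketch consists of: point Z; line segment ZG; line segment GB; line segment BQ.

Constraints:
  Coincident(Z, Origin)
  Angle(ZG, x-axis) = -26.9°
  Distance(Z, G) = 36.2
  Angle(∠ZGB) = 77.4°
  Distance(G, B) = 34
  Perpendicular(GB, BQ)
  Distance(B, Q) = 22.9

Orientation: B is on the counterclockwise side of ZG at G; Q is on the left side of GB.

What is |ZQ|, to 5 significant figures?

28.911

Z is at the origin; ZG runs at -26.9° with length 36.2, so G = 36.2·(cos -26.9°, sin -26.9°) = (32.283, -16.378). ∠ZGB = 77.4°, so GB runs at -26.9° + (180° − 77.4°) = 75.700° from the x-axis; with |GB| = 34.0, B = G + 34.0·(cos 75.700°, sin 75.700°) = (40.681, 16.568). GB is perpendicular to BQ; with |BQ| = 22.9 on the left of GB, Q = B + 22.9·(-0.96902, 0.24700) = (18.491, 22.225). Then |ZQ| = |Q − Z| = 28.911.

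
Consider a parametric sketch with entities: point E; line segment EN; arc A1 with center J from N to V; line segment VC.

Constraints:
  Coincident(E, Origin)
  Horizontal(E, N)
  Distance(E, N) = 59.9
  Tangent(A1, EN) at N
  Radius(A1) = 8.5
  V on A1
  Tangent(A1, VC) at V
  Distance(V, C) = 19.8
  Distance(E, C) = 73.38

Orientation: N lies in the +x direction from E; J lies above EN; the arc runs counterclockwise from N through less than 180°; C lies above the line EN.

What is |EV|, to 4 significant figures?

68.96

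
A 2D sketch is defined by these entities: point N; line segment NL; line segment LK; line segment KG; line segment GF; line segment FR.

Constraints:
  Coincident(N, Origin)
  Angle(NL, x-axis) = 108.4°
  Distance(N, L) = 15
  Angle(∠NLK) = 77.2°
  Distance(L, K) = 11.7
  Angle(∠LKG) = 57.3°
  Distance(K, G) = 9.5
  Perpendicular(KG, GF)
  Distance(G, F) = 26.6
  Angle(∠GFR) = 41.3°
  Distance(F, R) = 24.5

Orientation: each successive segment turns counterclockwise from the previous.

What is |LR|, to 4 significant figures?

13.10

N is at the origin; NL runs at 108.4° with length 15.0, so L = (-4.735, 14.23). ∠NLK = 77.2° gives LK at -148.8° from the x-axis; with |LK| = 11.7, K = (-14.74, 8.172). ∠LKG = 57.3° gives KG at -26.10° from the x-axis; with |KG| = 9.5, G = (-6.211, 3.993). The perpendicularity gives GF at right angles to KG, so GF runs at 63.90°; with |GF| = 26.6, F = (5.491, 27.88). ∠GFR = 41.3° gives FR at -157.4° from the x-axis; with |FR| = 24.5, R = (-17.13, 18.47). Then |LR| = |R − L| = 13.10.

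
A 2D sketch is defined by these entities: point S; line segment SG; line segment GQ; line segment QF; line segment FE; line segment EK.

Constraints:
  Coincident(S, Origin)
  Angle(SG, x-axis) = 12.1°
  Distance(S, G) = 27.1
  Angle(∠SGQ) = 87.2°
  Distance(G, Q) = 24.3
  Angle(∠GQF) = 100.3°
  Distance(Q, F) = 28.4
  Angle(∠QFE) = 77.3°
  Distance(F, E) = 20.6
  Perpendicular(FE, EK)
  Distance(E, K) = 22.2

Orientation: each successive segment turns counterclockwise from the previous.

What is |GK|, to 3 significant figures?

10.9

S is at the origin; SG runs at 12.1° with length 27.1, so G = (26.5, 5.68). ∠SGQ = 87.2° gives GQ at 105° from the x-axis; with |GQ| = 24.3, Q = (20.2, 29.2). ∠GQF = 100.3° gives QF at -175° from the x-axis; with |QF| = 28.4, F = (-8.06, 26.9). ∠QFE = 77.3° gives FE at -72.7° from the x-axis; with |FE| = 20.6, E = (-1.93, 7.22). The perpendicularity gives EK at right angles to FE, so EK runs at 17.3°; with |EK| = 22.2, K = (19.3, 13.8). Then |GK| = |K − G| = 10.9.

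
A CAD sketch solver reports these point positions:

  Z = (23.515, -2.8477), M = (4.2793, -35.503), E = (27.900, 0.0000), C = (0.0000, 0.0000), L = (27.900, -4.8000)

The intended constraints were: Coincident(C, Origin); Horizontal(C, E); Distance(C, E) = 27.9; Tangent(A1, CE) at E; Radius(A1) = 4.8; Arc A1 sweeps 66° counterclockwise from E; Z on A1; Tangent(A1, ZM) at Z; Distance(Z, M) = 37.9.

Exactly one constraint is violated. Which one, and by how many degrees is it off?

Tangent(A1, ZM) at Z — off by 6.50°.

C = (0.00, 0.00) ✓; C.y = 0.00, E.y = 0.00 ✓; |CE| = 27.90 ✓; ∠(LE, EC) = 90.00° ✓; |LE| = 4.800 ✓; bearing(L→Z) − bearing(L→E) = 66.00° ✓; |LZ| = 4.800 ✓; ∠(LZ, ZM) = 96.50° ✗; |ZM| = 37.90 ✓.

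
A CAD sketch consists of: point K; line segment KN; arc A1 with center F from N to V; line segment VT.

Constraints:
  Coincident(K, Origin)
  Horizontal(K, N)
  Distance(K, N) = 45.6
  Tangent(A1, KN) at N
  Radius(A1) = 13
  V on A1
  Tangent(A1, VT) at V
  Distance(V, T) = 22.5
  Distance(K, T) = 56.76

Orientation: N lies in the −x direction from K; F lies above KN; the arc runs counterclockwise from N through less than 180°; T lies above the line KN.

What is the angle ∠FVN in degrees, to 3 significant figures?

34.5°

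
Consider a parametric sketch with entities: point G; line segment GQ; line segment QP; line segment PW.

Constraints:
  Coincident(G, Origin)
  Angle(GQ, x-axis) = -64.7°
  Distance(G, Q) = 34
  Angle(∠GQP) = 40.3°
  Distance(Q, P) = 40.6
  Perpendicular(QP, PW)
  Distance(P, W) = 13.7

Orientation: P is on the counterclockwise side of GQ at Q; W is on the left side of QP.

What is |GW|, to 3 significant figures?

16.9

G is at the origin; GQ runs at -64.7° with length 34.0, so Q = 34.0·(cos -64.7°, sin -64.7°) = (14.5, -30.7). ∠GQP = 40.3°, so QP runs at -64.7° + (180° − 40.3°) = 75.0° from the x-axis; with |QP| = 40.6, P = Q + 40.6·(cos 75.0°, sin 75.0°) = (25.0, 8.48). QP ⟂ PW; with |PW| = 13.7 on the left of QP, W = P + 13.7·(-0.966, 0.259) = (11.8, 12.0). Then |GW| = |W − G| = 16.9.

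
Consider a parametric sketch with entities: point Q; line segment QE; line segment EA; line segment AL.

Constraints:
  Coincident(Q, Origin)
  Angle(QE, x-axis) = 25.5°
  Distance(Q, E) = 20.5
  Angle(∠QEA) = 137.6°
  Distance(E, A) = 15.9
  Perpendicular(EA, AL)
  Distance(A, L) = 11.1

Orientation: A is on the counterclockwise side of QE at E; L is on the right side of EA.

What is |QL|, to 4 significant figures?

39.81

Q is at the origin; QE runs at 25.5° with length 20.5, so E = 20.5·(cos 25.5°, sin 25.5°) = (18.50, 8.825). ∠QEA = 137.6°, so EA runs at 25.5° + (180° − 137.6°) = 67.90° from the x-axis; with |EA| = 15.9, A = E + 15.9·(cos 67.90°, sin 67.90°) = (24.48, 23.56). EA is perpendicular to AL; with |AL| = 11.1 on the right of EA, L = A + 11.1·(0.9265, -0.3762) = (34.77, 19.38). Then |QL| = |L − Q| = 39.81.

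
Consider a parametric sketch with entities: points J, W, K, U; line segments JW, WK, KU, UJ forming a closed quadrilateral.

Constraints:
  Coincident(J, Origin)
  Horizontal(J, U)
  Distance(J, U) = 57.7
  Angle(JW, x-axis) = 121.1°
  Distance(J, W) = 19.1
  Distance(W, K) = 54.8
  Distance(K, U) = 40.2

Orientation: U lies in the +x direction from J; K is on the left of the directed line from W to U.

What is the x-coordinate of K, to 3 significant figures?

41.1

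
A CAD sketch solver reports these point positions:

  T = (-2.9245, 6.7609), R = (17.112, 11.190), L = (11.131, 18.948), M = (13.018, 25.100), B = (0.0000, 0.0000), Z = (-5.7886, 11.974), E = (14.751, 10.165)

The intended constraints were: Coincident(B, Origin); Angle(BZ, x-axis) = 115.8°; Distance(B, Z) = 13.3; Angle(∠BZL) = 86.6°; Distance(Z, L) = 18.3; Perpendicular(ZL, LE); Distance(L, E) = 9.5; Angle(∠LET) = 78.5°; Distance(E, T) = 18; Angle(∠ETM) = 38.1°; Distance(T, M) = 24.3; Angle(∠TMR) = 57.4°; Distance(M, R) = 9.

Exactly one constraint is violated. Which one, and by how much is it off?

Distance(M, R) = 9 — off by 5.50.

B = (0.00, 0.00) ✓; BZ at 115.8° ✓; |BZ| = 13.30 ✓; ∠BZL = 86.60° ✓; |ZL| = 18.30 ✓; ∠(ZL, LE) = 90.00° ✓; |LE| = 9.500 ✓; ∠LET = 78.50° ✓; |ET| = 18.00 ✓; ∠ETM = 38.10° ✓; |TM| = 24.30 ✓; ∠TMR = 57.40° ✓; |MR| = 14.50 ✗.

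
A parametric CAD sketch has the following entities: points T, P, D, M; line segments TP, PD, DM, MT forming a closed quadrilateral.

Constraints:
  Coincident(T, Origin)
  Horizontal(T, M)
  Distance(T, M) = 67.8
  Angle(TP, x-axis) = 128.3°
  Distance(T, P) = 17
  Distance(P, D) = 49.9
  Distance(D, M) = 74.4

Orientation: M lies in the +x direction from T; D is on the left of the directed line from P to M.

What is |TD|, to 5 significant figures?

57.398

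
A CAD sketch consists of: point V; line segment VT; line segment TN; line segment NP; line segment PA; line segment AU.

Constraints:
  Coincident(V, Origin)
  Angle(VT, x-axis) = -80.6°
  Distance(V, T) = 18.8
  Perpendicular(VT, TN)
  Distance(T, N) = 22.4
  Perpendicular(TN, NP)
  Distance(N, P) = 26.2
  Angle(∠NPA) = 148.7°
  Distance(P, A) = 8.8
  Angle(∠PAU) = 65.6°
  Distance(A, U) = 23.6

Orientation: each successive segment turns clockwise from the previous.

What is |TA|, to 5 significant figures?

38.142

V is at the origin; VT runs at -80.6° with length 18.8, so T = (3.0705, -18.548). VT is perpendicular to TN, so TN runs at -170.60°; with |TN| = 22.4, N = (-19.029, -22.206). The perpendicularity gives NP at right angles to TN, so NP runs at 99.400°; with |NP| = 26.2, P = (-23.308, 3.6421). ∠NPA = 148.7° gives PA at 68.100° from the x-axis; with |PA| = 8.8, A = (-20.026, 11.807). Then |TA| = |A − T| = 38.142.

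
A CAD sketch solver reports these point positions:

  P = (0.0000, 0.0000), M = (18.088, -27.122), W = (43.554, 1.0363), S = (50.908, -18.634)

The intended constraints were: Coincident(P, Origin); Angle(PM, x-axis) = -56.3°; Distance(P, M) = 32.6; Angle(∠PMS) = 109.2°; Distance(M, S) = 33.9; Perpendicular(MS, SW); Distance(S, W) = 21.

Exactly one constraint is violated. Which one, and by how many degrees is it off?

Perpendicular(MS, SW) — off by 6.00°.

P = (0.00, 0.00) ✓; PM at -56.30° ✓; |PM| = 32.60 ✓; ∠PMS = 109.2° ✓; |MS| = 33.90 ✓; ∠(MS, SW) = 96.00° ✗; |SW| = 21.00 ✓.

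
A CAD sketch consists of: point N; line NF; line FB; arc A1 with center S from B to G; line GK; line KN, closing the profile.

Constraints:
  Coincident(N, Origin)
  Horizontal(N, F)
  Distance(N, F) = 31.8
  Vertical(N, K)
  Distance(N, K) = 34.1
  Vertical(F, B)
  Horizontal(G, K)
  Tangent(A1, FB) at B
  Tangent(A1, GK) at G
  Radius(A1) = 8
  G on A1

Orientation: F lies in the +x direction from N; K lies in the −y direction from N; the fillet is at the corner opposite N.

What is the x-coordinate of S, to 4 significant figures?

23.80

N is at the origin; NF is horizontal with |NF| = 31.8 and F on the +x side, so F = (31.80, 0.000). NK is vertical with |NK| = 34.1 and K on the −y side, so K = (0.000, -34.10). The virtual corner opposite N is at (31.80, -34.10). The tangent condition forces SB to be normal to FB and the tangent condition forces SG to be normal to GK, with radius 8.0, so the center S sits 8.0 in from both sides at S = (23.80, -26.10). So S.x = 23.80.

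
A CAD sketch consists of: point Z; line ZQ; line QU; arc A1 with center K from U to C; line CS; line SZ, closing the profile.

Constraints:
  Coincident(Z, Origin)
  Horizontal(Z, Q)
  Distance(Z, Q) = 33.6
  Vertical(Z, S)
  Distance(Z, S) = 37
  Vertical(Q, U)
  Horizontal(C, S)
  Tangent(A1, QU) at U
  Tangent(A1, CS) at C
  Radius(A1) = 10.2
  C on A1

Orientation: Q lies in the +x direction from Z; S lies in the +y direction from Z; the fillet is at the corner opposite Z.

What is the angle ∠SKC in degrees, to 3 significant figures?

66.4°

Z is at the origin; ZQ is horizontal with |ZQ| = 33.6 and Q on the +x side, so Q = (33.6, 0.00). Z and S share the same x with |ZS| = 37.0 and S on the +y side, so S = (0.00, 37.0). The virtual corner opposite Z is at (33.6, 37.0). A1 meets QU tangentially, so KU is at right angles to QU and since A1 is tangent to CS there, KC ⟂ CS, with radius 10.2, so the center K sits 10.2 in from both sides at K = (23.4, 26.8). That places the tangent points at U = (33.6, 26.8) on QU and C = (23.4, 37.0) on CS. Then cos ∠SKC = KS·KC / (|KS||KC|), giving 66.4°.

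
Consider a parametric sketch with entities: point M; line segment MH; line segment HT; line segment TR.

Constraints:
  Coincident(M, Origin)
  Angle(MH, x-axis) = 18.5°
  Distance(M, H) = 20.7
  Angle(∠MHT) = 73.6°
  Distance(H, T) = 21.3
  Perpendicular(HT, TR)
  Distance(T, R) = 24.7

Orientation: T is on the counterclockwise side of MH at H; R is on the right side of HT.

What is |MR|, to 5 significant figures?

47.162

M is at the origin; MH runs at 18.5° with length 20.7, so H = 20.7·(cos 18.5°, sin 18.5°) = (19.630, 6.5682). ∠MHT = 73.6°, so HT runs at 18.5° + (180° − 73.6°) = 124.90° from the x-axis; with |HT| = 21.3, T = H + 21.3·(cos 124.90°, sin 124.90°) = (7.4436, 24.037). HT ⟂ TR; with |TR| = 24.7 on the right of HT, R = T + 24.7·(0.82015, 0.57215) = (27.701, 38.169). Then |MR| = |R − M| = 47.162.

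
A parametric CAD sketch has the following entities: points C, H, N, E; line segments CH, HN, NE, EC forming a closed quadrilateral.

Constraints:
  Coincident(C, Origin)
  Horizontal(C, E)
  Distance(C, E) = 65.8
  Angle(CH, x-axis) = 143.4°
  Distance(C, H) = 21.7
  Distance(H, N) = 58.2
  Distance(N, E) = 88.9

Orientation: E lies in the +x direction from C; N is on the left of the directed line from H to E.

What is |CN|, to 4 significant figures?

66.38

C is at the origin; C and E share the same y with |CE| = 65.8 and E in +x, so E = (65.8, 0). CH runs at 143.4° with |CH| = 21.7, so H = (-17.42, 12.94). N is determined by |HN| = 58.2 and |NE| = 88.9 together: it lies at the intersection of circle(H, 58.2) and circle(E, 88.9). With |HE| = 84.22, the foot of the radical line on HE is 15.30 from H and the perpendicular offset is √(58.2² − 15.30²) = 56.15. Taking the left-of-HE solution: N = (6.324, 66.07).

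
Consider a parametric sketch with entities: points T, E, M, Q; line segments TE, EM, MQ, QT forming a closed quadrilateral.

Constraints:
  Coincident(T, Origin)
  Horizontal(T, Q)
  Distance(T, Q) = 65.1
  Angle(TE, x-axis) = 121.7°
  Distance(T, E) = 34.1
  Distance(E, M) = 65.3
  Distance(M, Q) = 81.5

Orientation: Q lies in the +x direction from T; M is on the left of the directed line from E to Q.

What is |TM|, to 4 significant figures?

79.34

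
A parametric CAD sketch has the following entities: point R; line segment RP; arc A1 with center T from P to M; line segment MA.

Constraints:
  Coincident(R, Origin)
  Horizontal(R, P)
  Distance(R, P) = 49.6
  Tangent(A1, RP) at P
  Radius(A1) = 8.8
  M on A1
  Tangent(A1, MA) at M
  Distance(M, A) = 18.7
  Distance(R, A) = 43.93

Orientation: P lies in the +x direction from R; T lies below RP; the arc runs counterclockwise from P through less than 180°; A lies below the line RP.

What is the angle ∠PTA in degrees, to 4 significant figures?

140.1°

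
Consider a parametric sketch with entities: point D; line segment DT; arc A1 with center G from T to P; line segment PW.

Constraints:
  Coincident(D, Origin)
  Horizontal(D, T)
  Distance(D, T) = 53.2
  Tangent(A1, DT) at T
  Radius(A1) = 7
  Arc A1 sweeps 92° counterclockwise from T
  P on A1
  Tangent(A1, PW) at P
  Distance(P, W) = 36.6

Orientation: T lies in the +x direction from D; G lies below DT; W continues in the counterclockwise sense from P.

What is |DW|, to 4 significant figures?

64.61

D is at the origin; D and T share the same y with |DT| = 53.2 and T on the +x side, so T = (53.20, 0.000). The tangent condition forces GT to be normal to DT, so G = T + (0, -7) = (53.20, -7.000). On A1, T sits at bearing 90° from G; a 92° counterclockwise sweep puts P at bearing 182°, so P = G + 7.0·(cos 182°, sin 182°) = (46.20, -7.244). Since A1 is tangent to PW there, GP ⟂ PW, so PW runs along (−sin 182°, cos 182°); with |PW| = 36.6, W = (47.48, -43.82). Then |DW| = |W − D| = 64.61.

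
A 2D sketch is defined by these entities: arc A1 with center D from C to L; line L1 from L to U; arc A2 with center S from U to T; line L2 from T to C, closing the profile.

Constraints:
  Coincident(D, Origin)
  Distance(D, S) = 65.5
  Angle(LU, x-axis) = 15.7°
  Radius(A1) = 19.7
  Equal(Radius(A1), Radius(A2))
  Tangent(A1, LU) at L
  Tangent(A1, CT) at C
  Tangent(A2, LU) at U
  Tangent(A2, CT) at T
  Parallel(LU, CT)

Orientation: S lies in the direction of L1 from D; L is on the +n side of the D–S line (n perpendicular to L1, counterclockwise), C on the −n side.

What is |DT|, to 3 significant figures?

68.4

The slot axis is L1's direction at 15.7°, so u = (cos 15.7°, sin 15.7°) = (0.963, 0.271) and n = (−sin 15.7°, cos 15.7°) = (-0.271, 0.963). D is at the origin and S lies 65.5 along u from D, so S = 65.5·u = (63.1, 17.7). Tangency of A1 to both parallel lines with radius 19.7 puts L and C at D ± 19.7·n: L = (-5.33, 19.0), C = (5.33, -19.0). Equal radii place U and T the same way about S: U = S + 19.7·n = (57.7, 36.7), T = S − 19.7·n = (68.4, -1.24). Then |DT| = |T − D| = 68.4.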